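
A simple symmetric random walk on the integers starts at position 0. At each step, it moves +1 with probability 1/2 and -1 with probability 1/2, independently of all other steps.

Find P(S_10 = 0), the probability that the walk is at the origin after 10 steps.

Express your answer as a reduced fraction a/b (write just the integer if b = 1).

To return to 0 after 10 steps: need exactly 5 steps of +1 and 5 of -1.
Favorable paths: C(10,5) = 252
Total paths: 2^10 = 1024
P = 252/1024 = 63/256

Answer: 63/256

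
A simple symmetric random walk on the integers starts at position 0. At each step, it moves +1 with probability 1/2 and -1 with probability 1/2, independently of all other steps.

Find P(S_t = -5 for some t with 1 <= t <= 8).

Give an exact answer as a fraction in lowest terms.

Count via complement. Let g(t,s) = #length-t paths at position s with S_1..S_t all ≠ -5.
g(t,s) = g(t-1,s-1) + g(t-1,s+1) for s ≠ -5; g(t,-5) = 0.
t=0: g(0,0)=1
t=1: g(1,-1)=1 g(1,1)=1
t=2: g(2,-2)=1 g(2,0)=2 g(2,2)=1
t=3: g(3,-3)=1 g(3,-1)=3 g(3,1)=3 g(3,3)=1
t=4: g(4,-4)=1 g(4,-2)=4 g(4,0)=6 g(4,2)=4 g(4,4)=1
t=5: g(5,-3)=5 g(5,-1)=10 g(5,1)=10 g(5,3)=5 g(5,5)=1
t=6: g(6,-4)=5 g(6,-2)=15 g(6,0)=20 g(6,2)=15 g(6,4)=6 g(6,6)=1
t=7: g(7,-3)=20 g(7,-1)=35 g(7,1)=35 g(7,3)=21 g(7,5)=7 g(7,7)=1
t=8: g(8,-4)=20 g(8,-2)=55 g(8,0)=70 g(8,2)=56 g(8,4)=28 g(8,6)=8 g(8,8)=1
Paths never hitting -5: Σ_s g(8,s) = 238
Paths hitting -5: 2^8 - 238 = 18
P = 18/256 = 9/128

Answer: 9/128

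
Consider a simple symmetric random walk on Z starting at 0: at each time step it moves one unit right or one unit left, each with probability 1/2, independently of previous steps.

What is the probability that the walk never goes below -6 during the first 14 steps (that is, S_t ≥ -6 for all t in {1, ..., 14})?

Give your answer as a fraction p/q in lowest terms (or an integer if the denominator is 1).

Answer: 3861/4096

Derivation:
Let f(t,s) = #length-t paths at position s with S_1..S_t all ≥ -6.
f(t,s) = f(t-1,s-1) + f(t-1,s+1) for s ≥ -6; f(t,s) = 0 for s < -6.
t=0: f(0,0)=1
t=1: f(1,-1)=1 f(1,1)=1
t=2: f(2,-2)=1 f(2,0)=2 f(2,2)=1
t=3: f(3,-3)=1 f(3,-1)=3 f(3,1)=3 f(3,3)=1
t=4: f(4,-4)=1 f(4,-2)=4 f(4,0)=6 f(4,2)=4 f(4,4)=1
t=5: f(5,-5)=1 f(5,-3)=5 f(5,-1)=10 f(5,1)=10 f(5,3)=5 f(5,5)=1
t=6: f(6,-6)=1 f(6,-4)=6 f(6,-2)=15 f(6,0)=20 f(6,2)=15 f(6,4)=6 f(6,6)=1
t=7: f(7,-5)=7 f(7,-3)=21 f(7,-1)=35 f(7,1)=35 f(7,3)=21 f(7,5)=7 f(7,7)=1
t=8: f(8,-6)=7 f(8,-4)=28 f(8,-2)=56 f(8,0)=70 f(8,2)=56 f(8,4)=28 f(8,6)=8 f(8,8)=1
t=9: f(9,-5)=35 f(9,-3)=84 f(9,-1)=126 f(9,1)=126 f(9,3)=84 f(9,5)=36 f(9,7)=9 f(9,9)=1
t=10: f(10,-6)=35 f(10,-4)=119 f(10,-2)=210 f(10,0)=252 f(10,2)=210 f(10,4)=120 f(10,6)=45 f(10,8)=10 f(10,10)=1
t=11: f(11,-5)=154 f(11,-3)=329 f(11,-1)=462 f(11,1)=462 f(11,3)=330 f(11,5)=165 f(11,7)=55 f(11,9)=11 f(11,11)=1
t=12: f(12,-6)=154 f(12,-4)=483 f(12,-2)=791 f(12,0)=924 f(12,2)=792 f(12,4)=495 f(12,6)=220 f(12,8)=66 f(12,10)=12 f(12,12)=1
t=13: f(13,-5)=637 f(13,-3)=1274 f(13,-1)=1715 f(13,1)=1716 f(13,3)=1287 f(13,5)=715 f(13,7)=286 f(13,9)=78 f(13,11)=13 f(13,13)=1
t=14: f(14,-6)=637 f(14,-4)=1911 f(14,-2)=2989 f(14,0)=3431 f(14,2)=3003 f(14,4)=2002 f(14,6)=1001 f(14,8)=364 f(14,10)=91 f(14,12)=14 f(14,14)=1
Σ_s f(14,s) = 15444
P = 15444/16384 = 3861/4096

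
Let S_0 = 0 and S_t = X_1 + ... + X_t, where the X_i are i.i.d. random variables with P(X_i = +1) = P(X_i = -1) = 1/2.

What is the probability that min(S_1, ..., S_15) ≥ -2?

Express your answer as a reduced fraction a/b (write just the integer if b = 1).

Answer: 17875/32768

Derivation:
Let f(t,s) = #length-t paths at position s with S_1..S_t all ≥ -2.
f(t,s) = f(t-1,s-1) + f(t-1,s+1) for s ≥ -2; f(t,s) = 0 for s < -2.
t=0: f(0,0)=1
t=1: f(1,-1)=1 f(1,1)=1
t=2: f(2,-2)=1 f(2,0)=2 f(2,2)=1
t=3: f(3,-1)=3 f(3,1)=3 f(3,3)=1
t=4: f(4,-2)=3 f(4,0)=6 f(4,2)=4 f(4,4)=1
t=5: f(5,-1)=9 f(5,1)=10 f(5,3)=5 f(5,5)=1
t=6: f(6,-2)=9 f(6,0)=19 f(6,2)=15 f(6,4)=6 f(6,6)=1
t=7: f(7,-1)=28 f(7,1)=34 f(7,3)=21 f(7,5)=7 f(7,7)=1
t=8: f(8,-2)=28 f(8,0)=62 f(8,2)=55 f(8,4)=28 f(8,6)=8 f(8,8)=1
t=9: f(9,-1)=90 f(9,1)=117 f(9,3)=83 f(9,5)=36 f(9,7)=9 f(9,9)=1
t=10: f(10,-2)=90 f(10,0)=207 f(10,2)=200 f(10,4)=119 f(10,6)=45 f(10,8)=10 f(10,10)=1
t=11: f(11,-1)=297 f(11,1)=407 f(11,3)=319 f(11,5)=164 f(11,7)=55 f(11,9)=11 f(11,11)=1
t=12: f(12,-2)=297 f(12,0)=704 f(12,2)=726 f(12,4)=483 f(12,6)=219 f(12,8)=66 f(12,10)=12 f(12,12)=1
t=13: f(13,-1)=1001 f(13,1)=1430 f(13,3)=1209 f(13,5)=702 f(13,7)=285 f(13,9)=78 f(13,11)=13 f(13,13)=1
t=14: f(14,-2)=1001 f(14,0)=2431 f(14,2)=2639 f(14,4)=1911 f(14,6)=987 f(14,8)=363 f(14,10)=91 f(14,12)=14 f(14,14)=1
t=15: f(15,-1)=3432 f(15,1)=5070 f(15,3)=4550 f(15,5)=2898 f(15,7)=1350 f(15,9)=454 f(15,11)=105 f(15,13)=15 f(15,15)=1
Σ_s f(15,s) = 17875
P = 17875/32768 = 17875/32768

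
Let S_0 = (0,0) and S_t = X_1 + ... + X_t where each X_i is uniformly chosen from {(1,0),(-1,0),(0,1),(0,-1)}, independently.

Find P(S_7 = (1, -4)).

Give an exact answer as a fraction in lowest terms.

Answer: 147/16384

Derivation:
Let h be the number of horizontal steps (so 7-h are vertical). To end at (1,-4) need (h+1)/2 right-steps and ((7-h)-4)/2 up-steps.
Sum over h with 1 ≤ h ≤ 3, h ≡ 1 (mod 2), 7-h ≡ 0 (mod 2):
h=1: C(7,1)·C(1,1)·C(6,1) = 7·1·6 = 42
h=3: C(7,3)·C(3,2)·C(4,0) = 35·3·1 = 105
Total favorable: 147
Total paths: 4^7 = 16384
P = 147/16384 = 147/16384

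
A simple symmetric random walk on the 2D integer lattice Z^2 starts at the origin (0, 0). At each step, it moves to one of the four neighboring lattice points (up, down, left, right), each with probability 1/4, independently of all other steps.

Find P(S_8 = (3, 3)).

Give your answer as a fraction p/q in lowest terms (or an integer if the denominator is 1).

Let h be the number of horizontal steps (so 8-h are vertical). To end at (3,3) need (h+3)/2 right-steps and ((8-h)+3)/2 up-steps.
Sum over h with 3 ≤ h ≤ 5, h ≡ 1 (mod 2), 8-h ≡ 1 (mod 2):
h=3: C(8,3)·C(3,3)·C(5,4) = 56·1·5 = 280
h=5: C(8,5)·C(5,4)·C(3,3) = 56·5·1 = 280
Total favorable: 560
Total paths: 4^8 = 65536
P = 560/65536 = 35/4096

Answer: 35/4096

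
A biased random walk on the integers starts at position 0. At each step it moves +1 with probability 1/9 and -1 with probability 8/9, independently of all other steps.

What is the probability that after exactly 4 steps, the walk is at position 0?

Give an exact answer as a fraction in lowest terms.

To be at 0 after 4 steps: need exactly 2 steps of +1 and 2 of -1.
Number of such sequences: C(4,2) = 6
Each has probability (1/9)^2 · (8/9)^2 = 64/6561
P = 6 · 64/6561 = 128/2187

Answer: 128/2187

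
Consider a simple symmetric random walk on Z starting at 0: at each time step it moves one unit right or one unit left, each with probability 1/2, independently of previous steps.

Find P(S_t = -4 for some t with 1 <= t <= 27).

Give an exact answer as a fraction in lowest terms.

Count via complement. Let g(t,s) = #length-t paths at position s with S_1..S_t all ≠ -4.
g(t,s) = g(t-1,s-1) + g(t-1,s+1) for s ≠ -4; g(t,-4) = 0.
t=0: g(0,0)=1
t=1: g(1,-1)=1 g(1,1)=1
t=2: g(2,-2)=1 g(2,0)=2 g(2,2)=1
t=3: g(3,-3)=1 g(3,-1)=3 g(3,1)=3 g(3,3)=1
t=4: g(4,-2)=4 g(4,0)=6 g(4,2)=4 g(4,4)=1
t=5: g(5,-3)=4 g(5,-1)=10 g(5,1)=10 g(5,3)=5 g(5,5)=1
t=6: g(6,-2)=14 g(6,0)=20 g(6,2)=15 g(6,4)=6 g(6,6)=1
t=7: g(7,-3)=14 g(7,-1)=34 g(7,1)=35 g(7,3)=21 g(7,5)=7 g(7,7)=1
t=8: g(8,-2)=48 g(8,0)=69 g(8,2)=56 g(8,4)=28 g(8,6)=8 g(8,8)=1
t=9: g(9,-3)=48 g(9,-1)=117 g(9,1)=125 g(9,3)=84 g(9,5)=36 g(9,7)=9 g(9,9)=1
t=10: g(10,-2)=165 g(10,0)=242 g(10,2)=209 g(10,4)=120 g(10,6)=45 g(10,8)=10 g(10,10)=1
t=11: g(11,-3)=165 g(11,-1)=407 g(11,1)=451 g(11,3)=329 g(11,5)=165 g(11,7)=55 g(11,9)=11 g(11,11)=1
t=12: g(12,-2)=572 g(12,0)=858 g(12,2)=780 g(12,4)=494 g(12,6)=220 g(12,8)=66 g(12,10)=12 g(12,12)=1
t=13: g(13,-3)=572 g(13,-1)=1430 g(13,1)=1638 g(13,3)=1274 g(13,5)=714 g(13,7)=286 g(13,9)=78 g(13,11)=13 g(13,13)=1
t=14: g(14,-2)=2002 g(14,0)=3068 g(14,2)=2912 g(14,4)=1988 g(14,6)=1000 g(14,8)=364 g(14,10)=91 g(14,12)=14 g(14,14)=1
t=15: g(15,-3)=2002 g(15,-1)=5070 g(15,1)=5980 g(15,3)=4900 g(15,5)=2988 g(15,7)=1364 g(15,9)=455 g(15,11)=105 g(15,13)=15 g(15,15)=1
t=16: g(16,-2)=7072 g(16,0)=11050 g(16,2)=10880 g(16,4)=7888 g(16,6)=4352 g(16,8)=1819 g(16,10)=560 g(16,12)=120 g(16,14)=16 g(16,16)=1
t=17: g(17,-3)=7072 g(17,-1)=18122 g(17,1)=21930 g(17,3)=18768 g(17,5)=12240 g(17,7)=6171 g(17,9)=2379 g(17,11)=680 g(17,13)=136 g(17,15)=17 g(17,17)=1
t=18: g(18,-2)=25194 g(18,0)=40052 g(18,2)=40698 g(18,4)=31008 g(18,6)=18411 g(18,8)=8550 g(18,10)=3059 g(18,12)=816 g(18,14)=153 g(18,16)=18 g(18,18)=1
t=19: g(19,-3)=25194 g(19,-1)=65246 g(19,1)=80750 g(19,3)=71706 g(19,5)=49419 g(19,7)=26961 g(19,9)=11609 g(19,11)=3875 g(19,13)=969 g(19,15)=171 g(19,17)=19 g(19,19)=1
t=20: g(20,-2)=90440 g(20,0)=145996 g(20,2)=152456 g(20,4)=121125 g(20,6)=76380 g(20,8)=38570 g(20,10)=15484 g(20,12)=4844 g(20,14)=1140 g(20,16)=190 g(20,18)=20 g(20,20)=1
t=21: g(21,-3)=90440 g(21,-1)=236436 g(21,1)=298452 g(21,3)=273581 g(21,5)=197505 g(21,7)=114950 g(21,9)=54054 g(21,11)=20328 g(21,13)=5984 g(21,15)=1330 g(21,17)=210 g(21,19)=21 g(21,21)=1
t=22: g(22,-2)=326876 g(22,0)=534888 g(22,2)=572033 g(22,4)=471086 g(22,6)=312455 g(22,8)=169004 g(22,10)=74382 g(22,12)=26312 g(22,14)=7314 g(22,16)=1540 g(22,18)=231 g(22,20)=22 g(22,22)=1
t=23: g(23,-3)=326876 g(23,-1)=861764 g(23,1)=1106921 g(23,3)=1043119 g(23,5)=783541 g(23,7)=481459 g(23,9)=243386 g(23,11)=100694 g(23,13)=33626 g(23,15)=8854 g(23,17)=1771 g(23,19)=253 g(23,21)=23 g(23,23)=1
t=24: g(24,-2)=1188640 g(24,0)=1968685 g(24,2)=2150040 g(24,4)=1826660 g(24,6)=1265000 g(24,8)=724845 g(24,10)=344080 g(24,12)=134320 g(24,14)=42480 g(24,16)=10625 g(24,18)=2024 g(24,20)=276 g(24,22)=24 g(24,24)=1
t=25: g(25,-3)=1188640 g(25,-1)=3157325 g(25,1)=4118725 g(25,3)=3976700 g(25,5)=3091660 g(25,7)=1989845 g(25,9)=1068925 g(25,11)=478400 g(25,13)=176800 g(25,15)=53105 g(25,17)=12649 g(25,19)=2300 g(25,21)=300 g(25,23)=25 g(25,25)=1
t=26: g(26,-2)=4345965 g(26,0)=7276050 g(26,2)=8095425 g(26,4)=7068360 g(26,6)=5081505 g(26,8)=3058770 g(26,10)=1547325 g(26,12)=655200 g(26,14)=229905 g(26,16)=65754 g(26,18)=14949 g(26,20)=2600 g(26,22)=325 g(26,24)=26 g(26,26)=1
t=27: g(27,-3)=4345965 g(27,-1)=11622015 g(27,1)=15371475 g(27,3)=15163785 g(27,5)=12149865 g(27,7)=8140275 g(27,9)=4606095 g(27,11)=2202525 g(27,13)=885105 g(27,15)=295659 g(27,17)=80703 g(27,19)=17549 g(27,21)=2925 g(27,23)=351 g(27,25)=27 g(27,27)=1
Paths never hitting -4: Σ_s g(27,s) = 74884320
Paths hitting -4: 2^27 - 74884320 = 59333408
P = 59333408/134217728 = 1854169/4194304

Answer: 1854169/4194304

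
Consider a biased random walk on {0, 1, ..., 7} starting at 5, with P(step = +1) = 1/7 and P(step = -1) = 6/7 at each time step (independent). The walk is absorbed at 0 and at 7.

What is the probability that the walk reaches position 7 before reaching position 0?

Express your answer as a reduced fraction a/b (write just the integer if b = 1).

Biased walk: p = 1/7, q = 6/7, r = q/p = 6
Gambler's ruin: P(hit 7 before 0 | start at 5) = (1 - r^a)/(1 - r^N)
r^5 = 7776; r^7 = 279936
P = (1 - 7776) / (1 - 279936) = -7775 / -279935 = 1555/55987

Answer: 1555/55987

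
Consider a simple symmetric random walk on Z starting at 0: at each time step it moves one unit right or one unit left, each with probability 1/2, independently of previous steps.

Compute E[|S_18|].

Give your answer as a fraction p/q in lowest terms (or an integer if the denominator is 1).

Answer: 109395/32768

Derivation:
S_18 takes values m ≡ 0 (mod 2) with |m| ≤ 18; P(S_18=m) = C(18,(18+m)/2)/2^18.
Total paths: 2^18 = 262144
Distribution: P(S=-18)=1/262144, P(S=-16)=18/262144, P(S=-14)=153/262144, P(S=-12)=816/262144, P(S=-10)=3060/262144, P(S=-8)=8568/262144, P(S=-6)=18564/262144, P(S=-4)=31824/262144, P(S=-2)=43758/262144, P(S=0)=48620/262144, P(S=2)=43758/262144, P(S=4)=31824/262144, P(S=6)=18564/262144, P(S=8)=8568/262144, P(S=10)=3060/262144, P(S=12)=816/262144, P(S=14)=153/262144, P(S=16)=18/262144, P(S=18)=1/262144
E[|S_18|] = Σ_m |m|·P(S_18=m) = 875160/262144 = 109395/32768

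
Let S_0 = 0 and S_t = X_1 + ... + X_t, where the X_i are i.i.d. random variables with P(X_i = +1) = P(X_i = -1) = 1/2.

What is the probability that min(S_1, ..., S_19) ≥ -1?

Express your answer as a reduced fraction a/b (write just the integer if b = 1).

Answer: 46189/131072

Derivation:
Let f(t,s) = #length-t paths at position s with S_1..S_t all ≥ -1.
f(t,s) = f(t-1,s-1) + f(t-1,s+1) for s ≥ -1; f(t,s) = 0 for s < -1.
t=0: f(0,0)=1
t=1: f(1,-1)=1 f(1,1)=1
t=2: f(2,0)=2 f(2,2)=1
t=3: f(3,-1)=2 f(3,1)=3 f(3,3)=1
t=4: f(4,0)=5 f(4,2)=4 f(4,4)=1
t=5: f(5,-1)=5 f(5,1)=9 f(5,3)=5 f(5,5)=1
t=6: f(6,0)=14 f(6,2)=14 f(6,4)=6 f(6,6)=1
t=7: f(7,-1)=14 f(7,1)=28 f(7,3)=20 f(7,5)=7 f(7,7)=1
t=8: f(8,0)=42 f(8,2)=48 f(8,4)=27 f(8,6)=8 f(8,8)=1
t=9: f(9,-1)=42 f(9,1)=90 f(9,3)=75 f(9,5)=35 f(9,7)=9 f(9,9)=1
t=10: f(10,0)=132 f(10,2)=165 f(10,4)=110 f(10,6)=44 f(10,8)=10 f(10,10)=1
t=11: f(11,-1)=132 f(11,1)=297 f(11,3)=275 f(11,5)=154 f(11,7)=54 f(11,9)=11 f(11,11)=1
t=12: f(12,0)=429 f(12,2)=572 f(12,4)=429 f(12,6)=208 f(12,8)=65 f(12,10)=12 f(12,12)=1
t=13: f(13,-1)=429 f(13,1)=1001 f(13,3)=1001 f(13,5)=637 f(13,7)=273 f(13,9)=77 f(13,11)=13 f(13,13)=1
t=14: f(14,0)=1430 f(14,2)=2002 f(14,4)=1638 f(14,6)=910 f(14,8)=350 f(14,10)=90 f(14,12)=14 f(14,14)=1
t=15: f(15,-1)=1430 f(15,1)=3432 f(15,3)=3640 f(15,5)=2548 f(15,7)=1260 f(15,9)=440 f(15,11)=104 f(15,13)=15 f(15,15)=1
t=16: f(16,0)=4862 f(16,2)=7072 f(16,4)=6188 f(16,6)=3808 f(16,8)=1700 f(16,10)=544 f(16,12)=119 f(16,14)=16 f(16,16)=1
t=17: f(17,-1)=4862 f(17,1)=11934 f(17,3)=13260 f(17,5)=9996 f(17,7)=5508 f(17,9)=2244 f(17,11)=663 f(17,13)=135 f(17,15)=17 f(17,17)=1
t=18: f(18,0)=16796 f(18,2)=25194 f(18,4)=23256 f(18,6)=15504 f(18,8)=7752 f(18,10)=2907 f(18,12)=798 f(18,14)=152 f(18,16)=18 f(18,18)=1
t=19: f(19,-1)=16796 f(19,1)=41990 f(19,3)=48450 f(19,5)=38760 f(19,7)=23256 f(19,9)=10659 f(19,11)=3705 f(19,13)=950 f(19,15)=170 f(19,17)=19 f(19,19)=1
Σ_s f(19,s) = 184756
P = 184756/524288 = 46189/131072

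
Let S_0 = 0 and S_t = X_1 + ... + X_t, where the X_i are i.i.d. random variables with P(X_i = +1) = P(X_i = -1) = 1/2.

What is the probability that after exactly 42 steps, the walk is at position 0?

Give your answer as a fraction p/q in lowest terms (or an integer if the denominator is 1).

Answer: 67282234305/549755813888

Derivation:
To return to 0 after 42 steps: need exactly 21 steps of +1 and 21 of -1.
Favorable paths: C(42,21) = 538257874440
Total paths: 2^42 = 4398046511104
P = 538257874440/4398046511104 = 67282234305/549755813888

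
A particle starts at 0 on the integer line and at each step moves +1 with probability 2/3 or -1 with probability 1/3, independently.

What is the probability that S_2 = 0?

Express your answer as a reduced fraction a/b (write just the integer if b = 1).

To be at 0 after 2 steps: need exactly 1 step of +1 and 1 of -1.
Number of such sequences: C(2,1) = 2
Each has probability (2/3)^1 · (1/3)^1 = 2/9
P = 2 · 2/9 = 4/9

Answer: 4/9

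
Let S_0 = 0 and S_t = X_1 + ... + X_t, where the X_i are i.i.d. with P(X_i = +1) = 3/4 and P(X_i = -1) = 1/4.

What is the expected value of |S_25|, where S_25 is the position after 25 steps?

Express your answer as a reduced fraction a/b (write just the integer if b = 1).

S_25 takes values m ≡ 1 (mod 2) with |m| ≤ 25; P(S_25=m) = C(25,(25+m)/2) · (3/4)^((25+m)/2) · (1/4)^((25-m)/2).
Distribution: P(S=-25)=1/1125899906842624, P(S=-23)=75/1125899906842624, P(S=-21)=675/281474976710656, P(S=-19)=15525/281474976710656, P(S=-17)=512325/562949953421312, P(S=-15)=6455295/562949953421312, P(S=-13)=32276475/281474976710656, P(S=-11)=262822725/281474976710656, P(S=-9)=7096213575/1125899906842624, P(S=-7)=40211876925/1125899906842624, P(S=-5)=24127126155/140737488355328, P(S=-3)=98701879725/140737488355328, P(S=-1)=690913158075/281474976710656, P(S=1)=2072739474225/281474976710656, P(S=3)=2664950752575/140737488355328, P(S=5)=5862891655665/140737488355328, P(S=7)=87943374834975/1125899906842624, P(S=9)=139674771796725/1125899906842624, P(S=11)=46558257265575/281474976710656, P(S=13)=51459126451425/281474976710656, P(S=15)=92626427612565/562949953421312, P(S=17)=66161734008975/562949953421312, P(S=19)=18044109275175/281474976710656, P(S=21)=7060738412025/281474976710656, P(S=23)=7060738412025/1125899906842624, P(S=25)=847288609443/1125899906842624
E[|S_25|] = Σ_m |m|·P(S_25=m) = 880416350563975/70368744177664

Answer: 880416350563975/70368744177664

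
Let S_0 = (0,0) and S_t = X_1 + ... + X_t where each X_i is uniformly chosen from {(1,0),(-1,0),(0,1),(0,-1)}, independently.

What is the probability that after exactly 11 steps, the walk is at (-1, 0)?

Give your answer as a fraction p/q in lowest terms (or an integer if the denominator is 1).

Answer: 53361/1048576

Derivation:
Let h be the number of horizontal steps (so 11-h are vertical). To end at (-1,0) need (h-1)/2 right-steps and ((11-h)+0)/2 up-steps.
Sum over h with 1 ≤ h ≤ 11, h ≡ 1 (mod 2), 11-h ≡ 0 (mod 2):
h=1: C(11,1)·C(1,0)·C(10,5) = 11·1·252 = 2772
h=3: C(11,3)·C(3,1)·C(8,4) = 165·3·70 = 34650
h=5: C(11,5)·C(5,2)·C(6,3) = 462·10·20 = 92400
h=7: C(11,7)·C(7,3)·C(4,2) = 330·35·6 = 69300
h=9: C(11,9)·C(9,4)·C(2,1) = 55·126·2 = 13860
h=11: C(11,11)·C(11,5)·C(0,0) = 1·462·1 = 462
Total favorable: 213444
Total paths: 4^11 = 4194304
P = 213444/4194304 = 53361/1048576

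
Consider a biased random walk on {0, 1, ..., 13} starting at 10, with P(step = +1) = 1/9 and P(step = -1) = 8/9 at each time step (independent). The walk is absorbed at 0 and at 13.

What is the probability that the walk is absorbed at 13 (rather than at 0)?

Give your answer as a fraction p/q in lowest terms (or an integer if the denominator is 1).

Biased walk: p = 1/9, q = 8/9, r = q/p = 8
Gambler's ruin: P(hit 13 before 0 | start at 10) = (1 - r^a)/(1 - r^N)
r^10 = 1073741824; r^13 = 549755813888
P = (1 - 1073741824) / (1 - 549755813888) = -1073741823 / -549755813887 = 153391689/78536544841

Answer: 153391689/78536544841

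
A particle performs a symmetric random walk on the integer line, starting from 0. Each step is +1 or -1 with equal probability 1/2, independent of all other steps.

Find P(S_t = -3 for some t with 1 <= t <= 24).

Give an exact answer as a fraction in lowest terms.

Answer: 2270193/4194304

Derivation:
Count via complement. Let g(t,s) = #length-t paths at position s with S_1..S_t all ≠ -3.
g(t,s) = g(t-1,s-1) + g(t-1,s+1) for s ≠ -3; g(t,-3) = 0.
t=0: g(0,0)=1
t=1: g(1,-1)=1 g(1,1)=1
t=2: g(2,-2)=1 g(2,0)=2 g(2,2)=1
t=3: g(3,-1)=3 g(3,1)=3 g(3,3)=1
t=4: g(4,-2)=3 g(4,0)=6 g(4,2)=4 g(4,4)=1
t=5: g(5,-1)=9 g(5,1)=10 g(5,3)=5 g(5,5)=1
t=6: g(6,-2)=9 g(6,0)=19 g(6,2)=15 g(6,4)=6 g(6,6)=1
t=7: g(7,-1)=28 g(7,1)=34 g(7,3)=21 g(7,5)=7 g(7,7)=1
t=8: g(8,-2)=28 g(8,0)=62 g(8,2)=55 g(8,4)=28 g(8,6)=8 g(8,8)=1
t=9: g(9,-1)=90 g(9,1)=117 g(9,3)=83 g(9,5)=36 g(9,7)=9 g(9,9)=1
t=10: g(10,-2)=90 g(10,0)=207 g(10,2)=200 g(10,4)=119 g(10,6)=45 g(10,8)=10 g(10,10)=1
t=11: g(11,-1)=297 g(11,1)=407 g(11,3)=319 g(11,5)=164 g(11,7)=55 g(11,9)=11 g(11,11)=1
t=12: g(12,-2)=297 g(12,0)=704 g(12,2)=726 g(12,4)=483 g(12,6)=219 g(12,8)=66 g(12,10)=12 g(12,12)=1
t=13: g(13,-1)=1001 g(13,1)=1430 g(13,3)=1209 g(13,5)=702 g(13,7)=285 g(13,9)=78 g(13,11)=13 g(13,13)=1
t=14: g(14,-2)=1001 g(14,0)=2431 g(14,2)=2639 g(14,4)=1911 g(14,6)=987 g(14,8)=363 g(14,10)=91 g(14,12)=14 g(14,14)=1
t=15: g(15,-1)=3432 g(15,1)=5070 g(15,3)=4550 g(15,5)=2898 g(15,7)=1350 g(15,9)=454 g(15,11)=105 g(15,13)=15 g(15,15)=1
t=16: g(16,-2)=3432 g(16,0)=8502 g(16,2)=9620 g(16,4)=7448 g(16,6)=4248 g(16,8)=1804 g(16,10)=559 g(16,12)=120 g(16,14)=16 g(16,16)=1
t=17: g(17,-1)=11934 g(17,1)=18122 g(17,3)=17068 g(17,5)=11696 g(17,7)=6052 g(17,9)=2363 g(17,11)=679 g(17,13)=136 g(17,15)=17 g(17,17)=1
t=18: g(18,-2)=11934 g(18,0)=30056 g(18,2)=35190 g(18,4)=28764 g(18,6)=17748 g(18,8)=8415 g(18,10)=3042 g(18,12)=815 g(18,14)=153 g(18,16)=18 g(18,18)=1
t=19: g(19,-1)=41990 g(19,1)=65246 g(19,3)=63954 g(19,5)=46512 g(19,7)=26163 g(19,9)=11457 g(19,11)=3857 g(19,13)=968 g(19,15)=171 g(19,17)=19 g(19,19)=1
t=20: g(20,-2)=41990 g(20,0)=107236 g(20,2)=129200 g(20,4)=110466 g(20,6)=72675 g(20,8)=37620 g(20,10)=15314 g(20,12)=4825 g(20,14)=1139 g(20,16)=190 g(20,18)=20 g(20,20)=1
t=21: g(21,-1)=149226 g(21,1)=236436 g(21,3)=239666 g(21,5)=183141 g(21,7)=110295 g(21,9)=52934 g(21,11)=20139 g(21,13)=5964 g(21,15)=1329 g(21,17)=210 g(21,19)=21 g(21,21)=1
t=22: g(22,-2)=149226 g(22,0)=385662 g(22,2)=476102 g(22,4)=422807 g(22,6)=293436 g(22,8)=163229 g(22,10)=73073 g(22,12)=26103 g(22,14)=7293 g(22,16)=1539 g(22,18)=231 g(22,20)=22 g(22,22)=1
t=23: g(23,-1)=534888 g(23,1)=861764 g(23,3)=898909 g(23,5)=716243 g(23,7)=456665 g(23,9)=236302 g(23,11)=99176 g(23,13)=33396 g(23,15)=8832 g(23,17)=1770 g(23,19)=253 g(23,21)=23 g(23,23)=1
t=24: g(24,-2)=534888 g(24,0)=1396652 g(24,2)=1760673 g(24,4)=1615152 g(24,6)=1172908 g(24,8)=692967 g(24,10)=335478 g(24,12)=132572 g(24,14)=42228 g(24,16)=10602 g(24,18)=2023 g(24,20)=276 g(24,22)=24 g(24,24)=1
Paths never hitting -3: Σ_s g(24,s) = 7696444
Paths hitting -3: 2^24 - 7696444 = 9080772
P = 9080772/16777216 = 2270193/4194304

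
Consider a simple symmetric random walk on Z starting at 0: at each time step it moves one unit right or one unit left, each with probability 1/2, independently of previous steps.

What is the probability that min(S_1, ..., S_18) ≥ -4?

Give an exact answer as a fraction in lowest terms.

Answer: 24973/32768

Derivation:
Let f(t,s) = #length-t paths at position s with S_1..S_t all ≥ -4.
f(t,s) = f(t-1,s-1) + f(t-1,s+1) for s ≥ -4; f(t,s) = 0 for s < -4.
t=0: f(0,0)=1
t=1: f(1,-1)=1 f(1,1)=1
t=2: f(2,-2)=1 f(2,0)=2 f(2,2)=1
t=3: f(3,-3)=1 f(3,-1)=3 f(3,1)=3 f(3,3)=1
t=4: f(4,-4)=1 f(4,-2)=4 f(4,0)=6 f(4,2)=4 f(4,4)=1
t=5: f(5,-3)=5 f(5,-1)=10 f(5,1)=10 f(5,3)=5 f(5,5)=1
t=6: f(6,-4)=5 f(6,-2)=15 f(6,0)=20 f(6,2)=15 f(6,4)=6 f(6,6)=1
t=7: f(7,-3)=20 f(7,-1)=35 f(7,1)=35 f(7,3)=21 f(7,5)=7 f(7,7)=1
t=8: f(8,-4)=20 f(8,-2)=55 f(8,0)=70 f(8,2)=56 f(8,4)=28 f(8,6)=8 f(8,8)=1
t=9: f(9,-3)=75 f(9,-1)=125 f(9,1)=126 f(9,3)=84 f(9,5)=36 f(9,7)=9 f(9,9)=1
t=10: f(10,-4)=75 f(10,-2)=200 f(10,0)=251 f(10,2)=210 f(10,4)=120 f(10,6)=45 f(10,8)=10 f(10,10)=1
t=11: f(11,-3)=275 f(11,-1)=451 f(11,1)=461 f(11,3)=330 f(11,5)=165 f(11,7)=55 f(11,9)=11 f(11,11)=1
t=12: f(12,-4)=275 f(12,-2)=726 f(12,0)=912 f(12,2)=791 f(12,4)=495 f(12,6)=220 f(12,8)=66 f(12,10)=12 f(12,12)=1
t=13: f(13,-3)=1001 f(13,-1)=1638 f(13,1)=1703 f(13,3)=1286 f(13,5)=715 f(13,7)=286 f(13,9)=78 f(13,11)=13 f(13,13)=1
t=14: f(14,-4)=1001 f(14,-2)=2639 f(14,0)=3341 f(14,2)=2989 f(14,4)=2001 f(14,6)=1001 f(14,8)=364 f(14,10)=91 f(14,12)=14 f(14,14)=1
t=15: f(15,-3)=3640 f(15,-1)=5980 f(15,1)=6330 f(15,3)=4990 f(15,5)=3002 f(15,7)=1365 f(15,9)=455 f(15,11)=105 f(15,13)=15 f(15,15)=1
t=16: f(16,-4)=3640 f(16,-2)=9620 f(16,0)=12310 f(16,2)=11320 f(16,4)=7992 f(16,6)=4367 f(16,8)=1820 f(16,10)=560 f(16,12)=120 f(16,14)=16 f(16,16)=1
t=17: f(17,-3)=13260 f(17,-1)=21930 f(17,1)=23630 f(17,3)=19312 f(17,5)=12359 f(17,7)=6187 f(17,9)=2380 f(17,11)=680 f(17,13)=136 f(17,15)=17 f(17,17)=1
t=18: f(18,-4)=13260 f(18,-2)=35190 f(18,0)=45560 f(18,2)=42942 f(18,4)=31671 f(18,6)=18546 f(18,8)=8567 f(18,10)=3060 f(18,12)=816 f(18,14)=153 f(18,16)=18 f(18,18)=1
Σ_s f(18,s) = 199784
P = 199784/262144 = 24973/32768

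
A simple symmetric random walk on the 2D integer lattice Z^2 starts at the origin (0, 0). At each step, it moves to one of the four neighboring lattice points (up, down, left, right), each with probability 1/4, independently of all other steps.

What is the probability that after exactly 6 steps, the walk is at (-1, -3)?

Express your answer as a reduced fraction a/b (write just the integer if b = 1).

Answer: 45/2048

Derivation:
Let h be the number of horizontal steps (so 6-h are vertical). To end at (-1,-3) need (h-1)/2 right-steps and ((6-h)-3)/2 up-steps.
Sum over h with 1 ≤ h ≤ 3, h ≡ 1 (mod 2), 6-h ≡ 1 (mod 2):
h=1: C(6,1)·C(1,0)·C(5,1) = 6·1·5 = 30
h=3: C(6,3)·C(3,1)·C(3,0) = 20·3·1 = 60
Total favorable: 90
Total paths: 4^6 = 4096
P = 90/4096 = 45/2048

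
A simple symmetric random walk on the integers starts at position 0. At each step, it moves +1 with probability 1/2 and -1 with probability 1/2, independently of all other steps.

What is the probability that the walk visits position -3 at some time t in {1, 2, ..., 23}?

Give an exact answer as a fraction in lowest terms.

Answer: 2270193/4194304

Derivation:
Count via complement. Let g(t,s) = #length-t paths at position s with S_1..S_t all ≠ -3.
g(t,s) = g(t-1,s-1) + g(t-1,s+1) for s ≠ -3; g(t,-3) = 0.
t=0: g(0,0)=1
t=1: g(1,-1)=1 g(1,1)=1
t=2: g(2,-2)=1 g(2,0)=2 g(2,2)=1
t=3: g(3,-1)=3 g(3,1)=3 g(3,3)=1
t=4: g(4,-2)=3 g(4,0)=6 g(4,2)=4 g(4,4)=1
t=5: g(5,-1)=9 g(5,1)=10 g(5,3)=5 g(5,5)=1
t=6: g(6,-2)=9 g(6,0)=19 g(6,2)=15 g(6,4)=6 g(6,6)=1
t=7: g(7,-1)=28 g(7,1)=34 g(7,3)=21 g(7,5)=7 g(7,7)=1
t=8: g(8,-2)=28 g(8,0)=62 g(8,2)=55 g(8,4)=28 g(8,6)=8 g(8,8)=1
t=9: g(9,-1)=90 g(9,1)=117 g(9,3)=83 g(9,5)=36 g(9,7)=9 g(9,9)=1
t=10: g(10,-2)=90 g(10,0)=207 g(10,2)=200 g(10,4)=119 g(10,6)=45 g(10,8)=10 g(10,10)=1
t=11: g(11,-1)=297 g(11,1)=407 g(11,3)=319 g(11,5)=164 g(11,7)=55 g(11,9)=11 g(11,11)=1
t=12: g(12,-2)=297 g(12,0)=704 g(12,2)=726 g(12,4)=483 g(12,6)=219 g(12,8)=66 g(12,10)=12 g(12,12)=1
t=13: g(13,-1)=1001 g(13,1)=1430 g(13,3)=1209 g(13,5)=702 g(13,7)=285 g(13,9)=78 g(13,11)=13 g(13,13)=1
t=14: g(14,-2)=1001 g(14,0)=2431 g(14,2)=2639 g(14,4)=1911 g(14,6)=987 g(14,8)=363 g(14,10)=91 g(14,12)=14 g(14,14)=1
t=15: g(15,-1)=3432 g(15,1)=5070 g(15,3)=4550 g(15,5)=2898 g(15,7)=1350 g(15,9)=454 g(15,11)=105 g(15,13)=15 g(15,15)=1
t=16: g(16,-2)=3432 g(16,0)=8502 g(16,2)=9620 g(16,4)=7448 g(16,6)=4248 g(16,8)=1804 g(16,10)=559 g(16,12)=120 g(16,14)=16 g(16,16)=1
t=17: g(17,-1)=11934 g(17,1)=18122 g(17,3)=17068 g(17,5)=11696 g(17,7)=6052 g(17,9)=2363 g(17,11)=679 g(17,13)=136 g(17,15)=17 g(17,17)=1
t=18: g(18,-2)=11934 g(18,0)=30056 g(18,2)=35190 g(18,4)=28764 g(18,6)=17748 g(18,8)=8415 g(18,10)=3042 g(18,12)=815 g(18,14)=153 g(18,16)=18 g(18,18)=1
t=19: g(19,-1)=41990 g(19,1)=65246 g(19,3)=63954 g(19,5)=46512 g(19,7)=26163 g(19,9)=11457 g(19,11)=3857 g(19,13)=968 g(19,15)=171 g(19,17)=19 g(19,19)=1
t=20: g(20,-2)=41990 g(20,0)=107236 g(20,2)=129200 g(20,4)=110466 g(20,6)=72675 g(20,8)=37620 g(20,10)=15314 g(20,12)=4825 g(20,14)=1139 g(20,16)=190 g(20,18)=20 g(20,20)=1
t=21: g(21,-1)=149226 g(21,1)=236436 g(21,3)=239666 g(21,5)=183141 g(21,7)=110295 g(21,9)=52934 g(21,11)=20139 g(21,13)=5964 g(21,15)=1329 g(21,17)=210 g(21,19)=21 g(21,21)=1
t=22: g(22,-2)=149226 g(22,0)=385662 g(22,2)=476102 g(22,4)=422807 g(22,6)=293436 g(22,8)=163229 g(22,10)=73073 g(22,12)=26103 g(22,14)=7293 g(22,16)=1539 g(22,18)=231 g(22,20)=22 g(22,22)=1
t=23: g(23,-1)=534888 g(23,1)=861764 g(23,3)=898909 g(23,5)=716243 g(23,7)=456665 g(23,9)=236302 g(23,11)=99176 g(23,13)=33396 g(23,15)=8832 g(23,17)=1770 g(23,19)=253 g(23,21)=23 g(23,23)=1
Paths never hitting -3: Σ_s g(23,s) = 3848222
Paths hitting -3: 2^23 - 3848222 = 4540386
P = 4540386/8388608 = 2270193/4194304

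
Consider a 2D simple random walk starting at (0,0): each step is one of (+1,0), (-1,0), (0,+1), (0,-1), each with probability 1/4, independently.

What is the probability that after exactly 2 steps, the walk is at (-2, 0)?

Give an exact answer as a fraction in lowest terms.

Answer: 1/16

Derivation:
Let h be the number of horizontal steps (so 2-h are vertical). To end at (-2,0) need (h-2)/2 right-steps and ((2-h)+0)/2 up-steps.
Sum over h with 2 ≤ h ≤ 2, h ≡ 0 (mod 2), 2-h ≡ 0 (mod 2):
h=2: C(2,2)·C(2,0)·C(0,0) = 1·1·1 = 1
Total favorable: 1
Total paths: 4^2 = 16
P = 1/16 = 1/16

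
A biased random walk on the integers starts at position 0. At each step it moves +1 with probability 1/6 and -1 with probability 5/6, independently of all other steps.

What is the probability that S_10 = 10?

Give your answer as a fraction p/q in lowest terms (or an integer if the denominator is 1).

To reach position 10 after 10 steps: need 10 steps of +1 and 0 steps of -1.
Number of such sequences: C(10,10) = 1
Each has probability (1/6)^10 · (5/6)^0 = 1/60466176
P = 1 · 1/60466176 = 1/60466176

Answer: 1/60466176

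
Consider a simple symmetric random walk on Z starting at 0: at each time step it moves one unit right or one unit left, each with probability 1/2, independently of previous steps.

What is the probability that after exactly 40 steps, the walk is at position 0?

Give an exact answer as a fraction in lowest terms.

To return to 0 after 40 steps: need exactly 20 steps of +1 and 20 of -1.
Favorable paths: C(40,20) = 137846528820
Total paths: 2^40 = 1099511627776
P = 137846528820/1099511627776 = 34461632205/274877906944

Answer: 34461632205/274877906944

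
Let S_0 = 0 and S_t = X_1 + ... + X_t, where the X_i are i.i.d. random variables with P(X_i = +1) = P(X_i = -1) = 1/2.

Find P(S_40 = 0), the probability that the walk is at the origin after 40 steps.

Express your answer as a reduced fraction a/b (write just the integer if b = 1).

Answer: 34461632205/274877906944

Derivation:
To return to 0 after 40 steps: need exactly 20 steps of +1 and 20 of -1.
Favorable paths: C(40,20) = 137846528820
Total paths: 2^40 = 1099511627776
P = 137846528820/1099511627776 = 34461632205/274877906944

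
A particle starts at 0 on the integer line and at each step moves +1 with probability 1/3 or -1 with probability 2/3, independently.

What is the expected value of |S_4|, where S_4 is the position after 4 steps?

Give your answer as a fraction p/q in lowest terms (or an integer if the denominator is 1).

Answer: 148/81

Derivation:
S_4 takes values m ≡ 0 (mod 2) with |m| ≤ 4; P(S_4=m) = C(4,(4+m)/2) · (1/3)^((4+m)/2) · (2/3)^((4-m)/2).
Distribution: P(S=-4)=16/81, P(S=-2)=32/81, P(S=0)=8/27, P(S=2)=8/81, P(S=4)=1/81
E[|S_4|] = Σ_m |m|·P(S_4=m) = 148/81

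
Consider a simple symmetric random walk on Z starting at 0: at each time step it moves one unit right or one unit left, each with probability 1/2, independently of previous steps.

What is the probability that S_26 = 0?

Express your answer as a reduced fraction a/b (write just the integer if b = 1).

To return to 0 after 26 steps: need exactly 13 steps of +1 and 13 of -1.
Favorable paths: C(26,13) = 10400600
Total paths: 2^26 = 67108864
P = 10400600/67108864 = 1300075/8388608

Answer: 1300075/8388608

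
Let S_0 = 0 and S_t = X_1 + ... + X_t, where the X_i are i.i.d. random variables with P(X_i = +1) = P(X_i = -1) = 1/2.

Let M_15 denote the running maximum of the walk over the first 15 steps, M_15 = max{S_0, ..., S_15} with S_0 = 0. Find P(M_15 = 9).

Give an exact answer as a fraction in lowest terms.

Answer: 455/32768

Derivation:
Let M_15 = max(S_0,...,S_15). Use the reflection principle: for j ≥ 1, #{paths with M_15 ≥ j} = #{S_15 ≥ j} + #{S_15 ≥ j+1}.
By reflection, #{M_15 ≥ 9} = #{S_15 ≥ 9} + #{S_15 ≥ 10} = 576 + 121 = 697.
#{M_15 ≥ 10} = #{S_15 ≥ 10} + #{S_15 ≥ 11} = 121 + 121 = 242.
#{M_15 = 9} = 697 - 242 = 455.
P(M_15 = 9) = 455/32768 = 455/32768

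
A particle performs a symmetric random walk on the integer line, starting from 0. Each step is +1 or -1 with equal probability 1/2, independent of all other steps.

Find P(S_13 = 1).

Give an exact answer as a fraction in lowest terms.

To reach position 1 after 13 steps: need 7 steps of +1 and 6 of -1.
Favorable paths: C(13,7) = 1716
Total paths: 2^13 = 8192
P = 1716/8192 = 429/2048

Answer: 429/2048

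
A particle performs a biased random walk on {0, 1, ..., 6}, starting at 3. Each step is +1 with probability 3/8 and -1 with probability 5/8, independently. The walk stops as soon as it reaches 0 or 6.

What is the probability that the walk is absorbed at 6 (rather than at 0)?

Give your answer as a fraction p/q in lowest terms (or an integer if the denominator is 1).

Answer: 27/152

Derivation:
Biased walk: p = 3/8, q = 5/8, r = q/p = 5/3
Gambler's ruin: P(hit 6 before 0 | start at 3) = (1 - r^a)/(1 - r^N)
r^3 = 125/27; r^6 = 15625/729
P = (1 - 125/27) / (1 - 15625/729) = -98/27 / -14896/729 = 27/152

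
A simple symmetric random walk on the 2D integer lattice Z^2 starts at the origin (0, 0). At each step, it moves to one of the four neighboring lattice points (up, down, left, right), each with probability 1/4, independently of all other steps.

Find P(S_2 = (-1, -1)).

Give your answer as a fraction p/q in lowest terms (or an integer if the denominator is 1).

Let h be the number of horizontal steps (so 2-h are vertical). To end at (-1,-1) need (h-1)/2 right-steps and ((2-h)-1)/2 up-steps.
Sum over h with 1 ≤ h ≤ 1, h ≡ 1 (mod 2), 2-h ≡ 1 (mod 2):
h=1: C(2,1)·C(1,0)·C(1,0) = 2·1·1 = 2
Total favorable: 2
Total paths: 4^2 = 16
P = 2/16 = 1/8

Answer: 1/8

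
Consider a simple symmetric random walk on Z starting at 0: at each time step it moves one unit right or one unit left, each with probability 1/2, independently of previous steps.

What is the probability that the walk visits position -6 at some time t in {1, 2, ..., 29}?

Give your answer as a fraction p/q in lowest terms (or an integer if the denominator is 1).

Count via complement. Let g(t,s) = #length-t paths at position s with S_1..S_t all ≠ -6.
g(t,s) = g(t-1,s-1) + g(t-1,s+1) for s ≠ -6; g(t,-6) = 0.
t=0: g(0,0)=1
t=1: g(1,-1)=1 g(1,1)=1
t=2: g(2,-2)=1 g(2,0)=2 g(2,2)=1
t=3: g(3,-3)=1 g(3,-1)=3 g(3,1)=3 g(3,3)=1
t=4: g(4,-4)=1 g(4,-2)=4 g(4,0)=6 g(4,2)=4 g(4,4)=1
t=5: g(5,-5)=1 g(5,-3)=5 g(5,-1)=10 g(5,1)=10 g(5,3)=5 g(5,5)=1
t=6: g(6,-4)=6 g(6,-2)=15 g(6,0)=20 g(6,2)=15 g(6,4)=6 g(6,6)=1
t=7: g(7,-5)=6 g(7,-3)=21 g(7,-1)=35 g(7,1)=35 g(7,3)=21 g(7,5)=7 g(7,7)=1
t=8: g(8,-4)=27 g(8,-2)=56 g(8,0)=70 g(8,2)=56 g(8,4)=28 g(8,6)=8 g(8,8)=1
t=9: g(9,-5)=27 g(9,-3)=83 g(9,-1)=126 g(9,1)=126 g(9,3)=84 g(9,5)=36 g(9,7)=9 g(9,9)=1
t=10: g(10,-4)=110 g(10,-2)=209 g(10,0)=252 g(10,2)=210 g(10,4)=120 g(10,6)=45 g(10,8)=10 g(10,10)=1
t=11: g(11,-5)=110 g(11,-3)=319 g(11,-1)=461 g(11,1)=462 g(11,3)=330 g(11,5)=165 g(11,7)=55 g(11,9)=11 g(11,11)=1
t=12: g(12,-4)=429 g(12,-2)=780 g(12,0)=923 g(12,2)=792 g(12,4)=495 g(12,6)=220 g(12,8)=66 g(12,10)=12 g(12,12)=1
t=13: g(13,-5)=429 g(13,-3)=1209 g(13,-1)=1703 g(13,1)=1715 g(13,3)=1287 g(13,5)=715 g(13,7)=286 g(13,9)=78 g(13,11)=13 g(13,13)=1
t=14: g(14,-4)=1638 g(14,-2)=2912 g(14,0)=3418 g(14,2)=3002 g(14,4)=2002 g(14,6)=1001 g(14,8)=364 g(14,10)=91 g(14,12)=14 g(14,14)=1
t=15: g(15,-5)=1638 g(15,-3)=4550 g(15,-1)=6330 g(15,1)=6420 g(15,3)=5004 g(15,5)=3003 g(15,7)=1365 g(15,9)=455 g(15,11)=105 g(15,13)=15 g(15,15)=1
t=16: g(16,-4)=6188 g(16,-2)=10880 g(16,0)=12750 g(16,2)=11424 g(16,4)=8007 g(16,6)=4368 g(16,8)=1820 g(16,10)=560 g(16,12)=120 g(16,14)=16 g(16,16)=1
t=17: g(17,-5)=6188 g(17,-3)=17068 g(17,-1)=23630 g(17,1)=24174 g(17,3)=19431 g(17,5)=12375 g(17,7)=6188 g(17,9)=2380 g(17,11)=680 g(17,13)=136 g(17,15)=17 g(17,17)=1
t=18: g(18,-4)=23256 g(18,-2)=40698 g(18,0)=47804 g(18,2)=43605 g(18,4)=31806 g(18,6)=18563 g(18,8)=8568 g(18,10)=3060 g(18,12)=816 g(18,14)=153 g(18,16)=18 g(18,18)=1
t=19: g(19,-5)=23256 g(19,-3)=63954 g(19,-1)=88502 g(19,1)=91409 g(19,3)=75411 g(19,5)=50369 g(19,7)=27131 g(19,9)=11628 g(19,11)=3876 g(19,13)=969 g(19,15)=171 g(19,17)=19 g(19,19)=1
t=20: g(20,-4)=87210 g(20,-2)=152456 g(20,0)=179911 g(20,2)=166820 g(20,4)=125780 g(20,6)=77500 g(20,8)=38759 g(20,10)=15504 g(20,12)=4845 g(20,14)=1140 g(20,16)=190 g(20,18)=20 g(20,20)=1
t=21: g(21,-5)=87210 g(21,-3)=239666 g(21,-1)=332367 g(21,1)=346731 g(21,3)=292600 g(21,5)=203280 g(21,7)=116259 g(21,9)=54263 g(21,11)=20349 g(21,13)=5985 g(21,15)=1330 g(21,17)=210 g(21,19)=21 g(21,21)=1
t=22: g(22,-4)=326876 g(22,-2)=572033 g(22,0)=679098 g(22,2)=639331 g(22,4)=495880 g(22,6)=319539 g(22,8)=170522 g(22,10)=74612 g(22,12)=26334 g(22,14)=7315 g(22,16)=1540 g(22,18)=231 g(22,20)=22 g(22,22)=1
t=23: g(23,-5)=326876 g(23,-3)=898909 g(23,-1)=1251131 g(23,1)=1318429 g(23,3)=1135211 g(23,5)=815419 g(23,7)=490061 g(23,9)=245134 g(23,11)=100946 g(23,13)=33649 g(23,15)=8855 g(23,17)=1771 g(23,19)=253 g(23,21)=23 g(23,23)=1
t=24: g(24,-4)=1225785 g(24,-2)=2150040 g(24,0)=2569560 g(24,2)=2453640 g(24,4)=1950630 g(24,6)=1305480 g(24,8)=735195 g(24,10)=346080 g(24,12)=134595 g(24,14)=42504 g(24,16)=10626 g(24,18)=2024 g(24,20)=276 g(24,22)=24 g(24,24)=1
t=25: g(25,-5)=1225785 g(25,-3)=3375825 g(25,-1)=4719600 g(25,1)=5023200 g(25,3)=4404270 g(25,5)=3256110 g(25,7)=2040675 g(25,9)=1081275 g(25,11)=480675 g(25,13)=177099 g(25,15)=53130 g(25,17)=12650 g(25,19)=2300 g(25,21)=300 g(25,23)=25 g(25,25)=1
t=26: g(26,-4)=4601610 g(26,-2)=8095425 g(26,0)=9742800 g(26,2)=9427470 g(26,4)=7660380 g(26,6)=5296785 g(26,8)=3121950 g(26,10)=1561950 g(26,12)=657774 g(26,14)=230229 g(26,16)=65780 g(26,18)=14950 g(26,20)=2600 g(26,22)=325 g(26,24)=26 g(26,26)=1
t=27: g(27,-5)=4601610 g(27,-3)=12697035 g(27,-1)=17838225 g(27,1)=19170270 g(27,3)=17087850 g(27,5)=12957165 g(27,7)=8418735 g(27,9)=4683900 g(27,11)=2219724 g(27,13)=888003 g(27,15)=296009 g(27,17)=80730 g(27,19)=17550 g(27,21)=2925 g(27,23)=351 g(27,25)=27 g(27,27)=1
t=28: g(28,-4)=17298645 g(28,-2)=30535260 g(28,0)=37008495 g(28,2)=36258120 g(28,4)=30045015 g(28,6)=21375900 g(28,8)=13102635 g(28,10)=6903624 g(28,12)=3107727 g(28,14)=1184012 g(28,16)=376739 g(28,18)=98280 g(28,20)=20475 g(28,22)=3276 g(28,24)=378 g(28,26)=28 g(28,28)=1
t=29: g(29,-5)=17298645 g(29,-3)=47833905 g(29,-1)=67543755 g(29,1)=73266615 g(29,3)=66303135 g(29,5)=51420915 g(29,7)=34478535 g(29,9)=20006259 g(29,11)=10011351 g(29,13)=4291739 g(29,15)=1560751 g(29,17)=475019 g(29,19)=118755 g(29,21)=23751 g(29,23)=3654 g(29,25)=406 g(29,27)=29 g(29,29)=1
Paths never hitting -6: Σ_s g(29,s) = 394637220
Paths hitting -6: 2^29 - 394637220 = 142233692
P = 142233692/536870912 = 35558423/134217728

Answer: 35558423/134217728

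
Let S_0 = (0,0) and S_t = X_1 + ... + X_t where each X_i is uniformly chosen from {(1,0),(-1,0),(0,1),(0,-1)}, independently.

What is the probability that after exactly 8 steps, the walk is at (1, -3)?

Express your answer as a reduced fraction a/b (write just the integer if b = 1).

Let h be the number of horizontal steps (so 8-h are vertical). To end at (1,-3) need (h+1)/2 right-steps and ((8-h)-3)/2 up-steps.
Sum over h with 1 ≤ h ≤ 5, h ≡ 1 (mod 2), 8-h ≡ 1 (mod 2):
h=1: C(8,1)·C(1,1)·C(7,2) = 8·1·21 = 168
h=3: C(8,3)·C(3,2)·C(5,1) = 56·3·5 = 840
h=5: C(8,5)·C(5,3)·C(3,0) = 56·10·1 = 560
Total favorable: 1568
Total paths: 4^8 = 65536
P = 1568/65536 = 49/2048

Answer: 49/2048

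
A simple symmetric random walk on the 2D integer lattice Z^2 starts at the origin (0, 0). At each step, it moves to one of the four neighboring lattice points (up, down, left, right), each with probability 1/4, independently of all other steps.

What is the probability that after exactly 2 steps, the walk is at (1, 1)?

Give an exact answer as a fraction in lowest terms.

Let h be the number of horizontal steps (so 2-h are vertical). To end at (1,1) need (h+1)/2 right-steps and ((2-h)+1)/2 up-steps.
Sum over h with 1 ≤ h ≤ 1, h ≡ 1 (mod 2), 2-h ≡ 1 (mod 2):
h=1: C(2,1)·C(1,1)·C(1,1) = 2·1·1 = 2
Total favorable: 2
Total paths: 4^2 = 16
P = 2/16 = 1/8

Answer: 1/8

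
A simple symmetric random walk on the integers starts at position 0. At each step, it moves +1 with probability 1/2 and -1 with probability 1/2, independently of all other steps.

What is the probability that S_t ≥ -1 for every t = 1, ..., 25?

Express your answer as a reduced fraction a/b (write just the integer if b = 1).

Let f(t,s) = #length-t paths at position s with S_1..S_t all ≥ -1.
f(t,s) = f(t-1,s-1) + f(t-1,s+1) for s ≥ -1; f(t,s) = 0 for s < -1.
t=0: f(0,0)=1
t=1: f(1,-1)=1 f(1,1)=1
t=2: f(2,0)=2 f(2,2)=1
t=3: f(3,-1)=2 f(3,1)=3 f(3,3)=1
t=4: f(4,0)=5 f(4,2)=4 f(4,4)=1
t=5: f(5,-1)=5 f(5,1)=9 f(5,3)=5 f(5,5)=1
t=6: f(6,0)=14 f(6,2)=14 f(6,4)=6 f(6,6)=1
t=7: f(7,-1)=14 f(7,1)=28 f(7,3)=20 f(7,5)=7 f(7,7)=1
t=8: f(8,0)=42 f(8,2)=48 f(8,4)=27 f(8,6)=8 f(8,8)=1
t=9: f(9,-1)=42 f(9,1)=90 f(9,3)=75 f(9,5)=35 f(9,7)=9 f(9,9)=1
t=10: f(10,0)=132 f(10,2)=165 f(10,4)=110 f(10,6)=44 f(10,8)=10 f(10,10)=1
t=11: f(11,-1)=132 f(11,1)=297 f(11,3)=275 f(11,5)=154 f(11,7)=54 f(11,9)=11 f(11,11)=1
t=12: f(12,0)=429 f(12,2)=572 f(12,4)=429 f(12,6)=208 f(12,8)=65 f(12,10)=12 f(12,12)=1
t=13: f(13,-1)=429 f(13,1)=1001 f(13,3)=1001 f(13,5)=637 f(13,7)=273 f(13,9)=77 f(13,11)=13 f(13,13)=1
t=14: f(14,0)=1430 f(14,2)=2002 f(14,4)=1638 f(14,6)=910 f(14,8)=350 f(14,10)=90 f(14,12)=14 f(14,14)=1
t=15: f(15,-1)=1430 f(15,1)=3432 f(15,3)=3640 f(15,5)=2548 f(15,7)=1260 f(15,9)=440 f(15,11)=104 f(15,13)=15 f(15,15)=1
t=16: f(16,0)=4862 f(16,2)=7072 f(16,4)=6188 f(16,6)=3808 f(16,8)=1700 f(16,10)=544 f(16,12)=119 f(16,14)=16 f(16,16)=1
t=17: f(17,-1)=4862 f(17,1)=11934 f(17,3)=13260 f(17,5)=9996 f(17,7)=5508 f(17,9)=2244 f(17,11)=663 f(17,13)=135 f(17,15)=17 f(17,17)=1
t=18: f(18,0)=16796 f(18,2)=25194 f(18,4)=23256 f(18,6)=15504 f(18,8)=7752 f(18,10)=2907 f(18,12)=798 f(18,14)=152 f(18,16)=18 f(18,18)=1
t=19: f(19,-1)=16796 f(19,1)=41990 f(19,3)=48450 f(19,5)=38760 f(19,7)=23256 f(19,9)=10659 f(19,11)=3705 f(19,13)=950 f(19,15)=170 f(19,17)=19 f(19,19)=1
t=20: f(20,0)=58786 f(20,2)=90440 f(20,4)=87210 f(20,6)=62016 f(20,8)=33915 f(20,10)=14364 f(20,12)=4655 f(20,14)=1120 f(20,16)=189 f(20,18)=20 f(20,20)=1
t=21: f(21,-1)=58786 f(21,1)=149226 f(21,3)=177650 f(21,5)=149226 f(21,7)=95931 f(21,9)=48279 f(21,11)=19019 f(21,13)=5775 f(21,15)=1309 f(21,17)=209 f(21,19)=21 f(21,21)=1
t=22: f(22,0)=208012 f(22,2)=326876 f(22,4)=326876 f(22,6)=245157 f(22,8)=144210 f(22,10)=67298 f(22,12)=24794 f(22,14)=7084 f(22,16)=1518 f(22,18)=230 f(22,20)=22 f(22,22)=1
t=23: f(23,-1)=208012 f(23,1)=534888 f(23,3)=653752 f(23,5)=572033 f(23,7)=389367 f(23,9)=211508 f(23,11)=92092 f(23,13)=31878 f(23,15)=8602 f(23,17)=1748 f(23,19)=252 f(23,21)=23 f(23,23)=1
t=24: f(24,0)=742900 f(24,2)=1188640 f(24,4)=1225785 f(24,6)=961400 f(24,8)=600875 f(24,10)=303600 f(24,12)=123970 f(24,14)=40480 f(24,16)=10350 f(24,18)=2000 f(24,20)=275 f(24,22)=24 f(24,24)=1
t=25: f(25,-1)=742900 f(25,1)=1931540 f(25,3)=2414425 f(25,5)=2187185 f(25,7)=1562275 f(25,9)=904475 f(25,11)=427570 f(25,13)=164450 f(25,15)=50830 f(25,17)=12350 f(25,19)=2275 f(25,21)=299 f(25,23)=25 f(25,25)=1
Σ_s f(25,s) = 10400600
P = 10400600/33554432 = 1300075/4194304

Answer: 1300075/4194304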